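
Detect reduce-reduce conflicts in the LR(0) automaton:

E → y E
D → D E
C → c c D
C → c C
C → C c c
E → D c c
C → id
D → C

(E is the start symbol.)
A reduce-reduce conflict occurs when an LR(0) state has two complete items [A → α .] and [B → β .] — both call for a reduction, and with no lookahead the parser cannot choose between them.

Augment with E' → E and build the canonical LR(0) collection (I0 = CLOSURE({[E' → . E]}), then GOTO on every symbol after a dot until no new states appear). It has 17 states:
  I0: { [C → . C c c], [C → . c C], [C → . c c D], [C → . id], [D → . C], [D → . D E], [E → . D c c], [E → . y E], [E' → . E] }  — shift
  I1: { [C → C . c c], [D → C .] }  — shift, reduce
  I2: { [C → . C c c], [C → . c C], [C → . c c D], [C → . id], [D → . C], [D → . D E], [D → D . E], [E → . D c c], [E → . y E], [E → D . c c] }  — shift
  I3: { [E' → E .] }  — accept
  I4: { [C → . C c c], [C → . c C], [C → . c c D], [C → . id], [C → c . C], [C → c . c D] }  — shift
  I5: { [C → id .] }  — reduce
  I6: { [C → . C c c], [C → . c C], [C → . c c D], [C → . id], [D → . C], [D → . D E], [E → . D c c], [E → . y E], [E → y . E] }  — shift
  I7: { [E → y E .] }  — reduce
  I8: { [C → C . c c], [C → c C .] }  — shift, reduce
  I9: { [C → . C c c], [C → . c C], [C → . c c D], [C → . id], [C → c . C], [C → c . c D], [C → c c . D], [D → . C], [D → . D E] }  — shift
  I10: { [C → C . c c], [C → c C .], [D → C .] }  — shift, 2 reduces
  I11: { [C → . C c c], [C → . c C], [C → . c c D], [C → . id], [C → c c D .], [D → . C], [D → . D E], [D → D . E], [E → . D c c], [E → . y E] }  — shift, reduce
  I12: { [D → D E .] }  — reduce
  I13: { [C → C c . c] }  — shift
  I14: { [C → C c c .] }  — reduce
  I15: { [C → . C c c], [C → . c C], [C → . c c D], [C → . id], [C → c . C], [C → c . c D], [E → D c . c] }  — shift
  I16: { [C → . C c c], [C → . c C], [C → . c c D], [C → . id], [C → c . C], [C → c . c D], [C → c c . D], [D → . C], [D → . D E], [E → D c c .] }  — shift, reduce

I10 contains complete items [C → c C .], [D → C .] — reduce-reduce conflict.

Answer: Yes — I10: [C → c C .] vs [D → C .]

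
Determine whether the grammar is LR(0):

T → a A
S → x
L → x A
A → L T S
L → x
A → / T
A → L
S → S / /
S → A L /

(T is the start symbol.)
Augment with T' → T and build the canonical LR(0) collection (I0 = CLOSURE({[T' → . T]}), then GOTO on every symbol after a dot until no new states appear). It has 17 states:
  I0: { [T → . a A], [T' → . T] }  — shift
  I1: { [T' → T .] }  — accept
  I2: { [A → . / T], [A → . L T S], [A → . L], [L → . x A], [L → . x], [T → a . A] }  — shift
  I3: { [A → / . T], [T → . a A] }  — shift
  I4: { [T → a A .] }  — reduce
  I5: { [A → L . T S], [A → L .], [T → . a A] }  — shift, reduce
  I6: { [A → . / T], [A → . L T S], [A → . L], [L → . x A], [L → . x], [L → x . A], [L → x .] }  — shift, reduce
  I7: { [L → x A .] }  — reduce
  I8: { [A → . / T], [A → . L T S], [A → . L], [A → L T . S], [L → . x A], [L → . x], [S → . A L /], [S → . S / /], [S → . x] }  — shift
  I9: { [L → . x A], [L → . x], [S → A . L /] }  — shift
  I10: { [A → L T S .], [S → S . / /] }  — shift, reduce
  I11: { [A → . / T], [A → . L T S], [A → . L], [L → . x A], [L → . x], [L → x . A], [L → x .], [S → x .] }  — shift, 2 reduces
  I12: { [S → S / . /] }  — shift
  I13: { [S → S / / .] }  — reduce
  I14: { [S → A L . /] }  — shift
  I15: { [S → A L / .] }  — reduce
  I16: { [A → / T .] }  — reduce

Conflict in state I5:
  Shift-reduce conflict between [A → L .] and [T → . a A]
So the grammar is NOT LR(0).

Answer: No. Shift-reduce conflict between [A → L .] and [T → . a A]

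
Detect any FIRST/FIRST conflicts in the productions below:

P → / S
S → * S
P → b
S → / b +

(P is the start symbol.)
A FIRST/FIRST conflict occurs when two productions N → α and N → β for the same non-terminal have FIRST(α) ∩ FIRST(β) ≠ ∅ (with ε ∈ FIRST of a nullable right-hand side, so two nullable alternatives also conflict).

Productions for P:
  P → / S: FIRST = { '/' }
  P → b: FIRST = { 'b' }
Productions for S:
  S → * S: FIRST = { '*' }
  S → / b +: FIRST = { '/' }

All alternatives of each non-terminal have pairwise disjoint FIRST sets.

Answer: No FIRST/FIRST conflicts.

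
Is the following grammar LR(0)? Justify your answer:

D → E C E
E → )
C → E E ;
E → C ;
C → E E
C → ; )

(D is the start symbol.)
A grammar is LR(0) if no state in the canonical LR(0) collection has:
  - both a shift item (dot before a terminal) and a complete item (shift-reduce conflict), or
  - two or more complete items (reduce-reduce conflict; the accept item [D' → D .] counts as a complete item here).

Augment with D' → D and build the canonical LR(0) collection (I0 = CLOSURE({[D' → . D]}), then GOTO on every symbol after a dot until no new states appear). It has 13 states:
  I0: { [C → . ; )], [C → . E E ;], [C → . E E], [D → . E C E], [D' → . D], [E → . )], [E → . C ;] }  — shift
  I1: { [E → ) .] }  — reduce
  I2: { [C → ; . )] }  — shift
  I3: { [E → C . ;] }  — shift
  I4: { [D' → D .] }  — accept
  I5: { [C → . ; )], [C → . E E ;], [C → . E E], [C → E . E ;], [C → E . E], [D → E . C E], [E → . )], [E → . C ;] }  — shift
  I6: { [C → . ; )], [C → . E E ;], [C → . E E], [D → E C . E], [E → . )], [E → . C ;], [E → C . ;] }  — shift
  I7: { [C → . ; )], [C → . E E ;], [C → . E E], [C → E . E ;], [C → E . E], [C → E E . ;], [C → E E .], [E → . )], [E → . C ;] }  — shift, reduce
  I8: { [C → ; . )], [C → E E ; .] }  — shift, reduce
  I9: { [C → ; ) .] }  — reduce
  I10: { [C → ; . )], [E → C ; .] }  — shift, reduce
  I11: { [C → . ; )], [C → . E E ;], [C → . E E], [C → E . E ;], [C → E . E], [D → E C E .], [E → . )], [E → . C ;] }  — shift, reduce
  I12: { [E → C ; .] }  — reduce

Conflict in state I7:
  Shift-reduce conflict between [C → E E .] and [C → . ; )]
So the grammar is NOT LR(0).

Answer: No. Shift-reduce conflict between [C → E E .] and [C → . ; )]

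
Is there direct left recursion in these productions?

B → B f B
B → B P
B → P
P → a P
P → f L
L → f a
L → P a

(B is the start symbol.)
Yes, B is left-recursive

Direct left recursion occurs when N → N α for some non-terminal N (the right-hand side begins with the left-hand side itself).

B → B f B: LEFT RECURSIVE (starts with B)
B → B P: LEFT RECURSIVE (starts with B)
B → P: starts with P
P → a P: starts with a
P → f L: starts with f
L → f a: starts with f
L → P a: starts with P

The grammar has direct left recursion on: B.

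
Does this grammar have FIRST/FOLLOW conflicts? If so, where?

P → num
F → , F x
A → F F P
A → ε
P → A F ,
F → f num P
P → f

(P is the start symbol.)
A FIRST/FOLLOW conflict occurs when a non-terminal N has a nullable alternative N → β (β ⇒* ε) and another alternative N → α with FIRST(α) ∩ FOLLOW(N) ≠ ∅: on such a lookahead the parser cannot decide between expanding α and letting N vanish via β.

Nullable non-terminals: A.
FIRST sets used below: FIRST(F) = { ',', 'f' }

A: nullable alternative(s) A → ε; FOLLOW(A) = { ',', 'f' }
  A → F F P: FIRST \ {ε} = { ',', 'f' } — overlaps FOLLOW(A) on { ',', 'f' }: CONFLICT
  A → ε: FIRST \ {ε} = { } — this is the only nullable alternative, skip

F, P have no nullable alternative, so no FIRST/FOLLOW check is needed there.

So the grammar has 1 FIRST/FOLLOW conflict (marked CONFLICT above).

Answer: Yes. A → F F P with FOLLOW(A) on { ',', 'f' }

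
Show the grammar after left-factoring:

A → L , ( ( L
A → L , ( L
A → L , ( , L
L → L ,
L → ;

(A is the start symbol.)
Left-factoring transforms A → αβ₁ | αβ₂ into A → αA' and A' → β₁ | β₂
(α is the longest common prefix among the alternatives). Repeat until
no nonterminal has two alternatives with a common prefix.

Round 1: A has alternatives sharing prefix 'L , ('. Introduce A': A → L , ( A'
  Add: A' → ( L
  Add: A' → L
  Add: A' → , L

No remaining common prefixes — done.

Resulting grammar:
A → L , ( A'
A' → ( L
A' → L
A' → , L
L → L ,
L → ;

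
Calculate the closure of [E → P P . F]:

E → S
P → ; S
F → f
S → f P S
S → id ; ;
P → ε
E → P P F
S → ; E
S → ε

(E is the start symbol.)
Start with: [E → P P . F]
  [E → P P . F] has the dot before F: add [F → . f]
No further items can be added.

CLOSURE = { [E → P P . F], [F → . f] }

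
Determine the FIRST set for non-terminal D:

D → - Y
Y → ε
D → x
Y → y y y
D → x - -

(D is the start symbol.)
To compute FIRST(D), examine every production with D on the left-hand side, reading each right-hand side left to right until a non-nullable symbol is reached.

From D → - Y:
  - '-' is a terminal: add '-' and stop
From D → x:
  - x is a terminal: add 'x' and stop
From D → x - -:
  - x is a terminal: add 'x' and stop

Collecting: FIRST(D) = { '-', 'x' }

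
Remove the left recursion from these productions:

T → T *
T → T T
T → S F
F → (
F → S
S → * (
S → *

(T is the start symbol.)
T → S F T'
T' → * T'
T' → T T'
T' → ε
F → (
F → S
S → * (
S → *

T is directly left-recursive. The standard transformation for
  A → A α₁ | ... | A α_m | β₁ | ... | β_n
is
  A  → β₁ A' | ... | β_n A'
  A' → α₁ A' | ... | α_m A' | ε

T → S F becomes T → S F T'
T → T * becomes T' → * T'
T → T T becomes T' → T T'
Add T' → ε

Productions for other non-terminals are unchanged:
  F → (
  F → S
  S → * (
  S → *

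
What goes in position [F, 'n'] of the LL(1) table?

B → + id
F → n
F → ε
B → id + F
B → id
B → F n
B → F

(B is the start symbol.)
F → n, F → ε

To find M[F, 'n'], we find productions for F where 'n' is in the predict set (PREDICT(N → α) = (FIRST(α) \ {ε}) ∪ (FOLLOW(N) if α ⇒* ε)).

Relevant sets:
  FOLLOW(F) = { $, 'n' }

F → n: PREDICT = { 'n' }
  'n' is in predict set, so this production goes in M[F, 'n']
F → ε: PREDICT = { $, 'n' }
  'n' is in predict set, so this production goes in M[F, 'n']

M[F, 'n'] = F → n, F → ε  (a multiply-defined cell — the grammar is not LL(1))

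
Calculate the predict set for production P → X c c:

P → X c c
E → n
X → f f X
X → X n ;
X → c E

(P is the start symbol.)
PREDICT(P → X c c) = (FIRST(RHS) \ {ε}) ∪ (FOLLOW(P) if ε ∈ FIRST(RHS), i.e. RHS ⇒* ε)
FIRST(X) = { 'c', 'f' }
FIRST(X c c) = { 'c', 'f' }
ε ∉ FIRST(X c c), so FOLLOW(P) is not added.
PREDICT(P → X c c) = { 'c', 'f' }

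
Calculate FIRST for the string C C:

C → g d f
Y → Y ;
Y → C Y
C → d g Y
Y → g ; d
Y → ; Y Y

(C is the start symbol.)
{ 'd', 'g' }

FIRST sets of the non-terminals involved (from the grammar, by fixed-point iteration):
  FIRST(C) = { 'd', 'g' }

To compute FIRST(C C), process the symbols left to right:
Symbol C is a non-terminal. Add FIRST(C) \ {ε} = { 'd', 'g' }
C is not nullable (ε ∉ FIRST(C)), so stop here.
FIRST(C C) = { 'd', 'g' }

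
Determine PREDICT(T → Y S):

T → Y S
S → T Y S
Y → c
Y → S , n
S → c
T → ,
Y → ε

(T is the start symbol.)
PREDICT(T → Y S) = (FIRST(RHS) \ {ε}) ∪ (FOLLOW(T) if ε ∈ FIRST(RHS), i.e. RHS ⇒* ε)
FIRST(Y) = { ',', 'c', ε }
FIRST(S) = { ',', 'c' }
FIRST(Y S) = { ',', 'c' }
ε ∉ FIRST(Y S), so FOLLOW(T) is not added.
PREDICT(T → Y S) = { ',', 'c' }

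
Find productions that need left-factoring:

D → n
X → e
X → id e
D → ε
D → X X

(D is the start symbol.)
Left-factoring is needed when two productions for the same non-terminal
share a common prefix on the right-hand side.

Productions for D:
  D → n
  D → ε
  D → X X
Productions for X:
  X → e
  X → id e

No common prefixes found.

Answer: No, left-factoring is not needed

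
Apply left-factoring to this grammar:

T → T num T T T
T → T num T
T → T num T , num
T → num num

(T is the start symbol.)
Left-factoring transforms A → αβ₁ | αβ₂ into A → αA' and A' → β₁ | β₂
(α is the longest common prefix among the alternatives). Repeat until
no nonterminal has two alternatives with a common prefix.

Round 1: T has alternatives sharing prefix 'T num T'. Introduce T': T → T num T T'
  Add: T' → T T
  Add: T' → ε
  Add: T' → , num

No remaining common prefixes — done.

Resulting grammar:
T → T num T T'
T' → T T
T' → ε
T' → , num
T → num num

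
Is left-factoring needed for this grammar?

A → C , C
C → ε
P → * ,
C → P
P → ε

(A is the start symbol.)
Left-factoring is needed when two productions for the same non-terminal
share a common prefix on the right-hand side.

Productions for C:
  C → ε
  C → P
Productions for P:
  P → * ,
  P → ε

No common prefixes found.

Answer: No, left-factoring is not needed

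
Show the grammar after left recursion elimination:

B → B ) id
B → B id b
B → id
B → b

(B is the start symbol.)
B → id B'
B → b B'
B' → ) id B'
B' → id b B'
B' → ε

B is directly left-recursive. The standard transformation for
  A → A α₁ | ... | A α_m | β₁ | ... | β_n
is
  A  → β₁ A' | ... | β_n A'
  A' → α₁ A' | ... | α_m A' | ε

B → id becomes B → id B'
B → b becomes B → b B'
B → B ) id becomes B' → ) id B'
B → B id b becomes B' → id b B'
Add B' → ε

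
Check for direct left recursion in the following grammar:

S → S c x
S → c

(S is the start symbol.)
Yes, S is left-recursive

S → S c x: LEFT RECURSIVE (starts with S)
S → c: starts with c

The grammar has direct left recursion on: S.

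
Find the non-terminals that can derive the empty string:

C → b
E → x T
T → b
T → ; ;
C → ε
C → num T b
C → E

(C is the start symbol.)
{ 'C' }

A non-terminal is nullable if it can derive ε (the empty string): either it has an ε-production, or it has a production whose right-hand side consists entirely of nullable non-terminals.

ε-productions: C → ε
So C is immediately nullable.
No further non-terminal can be added: every production for the remaining non-terminals contains a terminal or a non-nullable non-terminal.
Nullable = { 'C' }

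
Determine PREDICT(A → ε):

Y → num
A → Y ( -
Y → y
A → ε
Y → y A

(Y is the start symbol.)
PREDICT(A → ε) = (FIRST(RHS) \ {ε}) ∪ (FOLLOW(A) if ε ∈ FIRST(RHS), i.e. RHS ⇒* ε)
The right-hand side is ε (FIRST(ε) = { ε }), so the predict set is FOLLOW(A) = { $, '(' }
PREDICT(A → ε) = { $, '(' }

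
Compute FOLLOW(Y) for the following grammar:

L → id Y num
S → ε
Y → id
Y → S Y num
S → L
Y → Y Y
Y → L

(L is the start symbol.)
{ 'id', 'num' }

To compute FOLLOW(Y), find every occurrence of Y on a right-hand side N → α Y β: add FIRST(β) \ {ε}, and if β is empty or nullable also add FOLLOW(N). Iterate to a fixed point.

In L → id Y num: Y is followed by num, add FIRST(num) \ {ε} = { 'num' }
In Y → S Y num: Y is followed by num, add FIRST(num) \ {ε} = { 'num' }
In Y → Y Y: Y is followed by Y, add FIRST(Y) \ {ε} = { 'id' }
In Y → Y Y: Y is at the end; this adds FOLLOW(Y) to itself — nothing new

Taking the union: FOLLOW(Y) = { 'id', 'num' }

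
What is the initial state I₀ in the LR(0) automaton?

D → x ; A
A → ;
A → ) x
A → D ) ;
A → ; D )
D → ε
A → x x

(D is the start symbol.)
{ [D → . x ; A], [D → .], [D' → . D] }

First, augment the grammar with D' → D
I₀ = CLOSURE({ [D' → . D] }):
  [D' → . D] has the dot before D: add [D → . x ; A], [D → .]
No further items can be added.

I₀ = { [D → . x ; A], [D → .], [D' → . D] }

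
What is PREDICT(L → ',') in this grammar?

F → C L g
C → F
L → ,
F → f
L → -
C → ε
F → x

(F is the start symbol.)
{ ',' }

PREDICT(L → ',') = (FIRST(RHS) \ {ε}) ∪ (FOLLOW(L) if ε ∈ FIRST(RHS), i.e. RHS ⇒* ε)
FIRST(',') = { ',' }
ε ∉ FIRST(','), so FOLLOW(L) is not added.
PREDICT(L → ',') = { ',' }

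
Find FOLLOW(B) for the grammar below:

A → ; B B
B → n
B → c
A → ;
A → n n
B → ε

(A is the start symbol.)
To compute FOLLOW(B), find every occurrence of B on a right-hand side N → α B β: add FIRST(β) \ {ε}, and if β is empty or nullable also add FOLLOW(N). Iterate to a fixed point.

In A → ; B B: B is followed by B, add FIRST(B) \ {ε} = { 'c', 'n' }
  B is nullable, so also add FOLLOW(A)
In A → ; B B: B is at the end, add FOLLOW(A)

The FOLLOW sets referred to above (computed the same way, to a fixed point):
  FOLLOW(A) = { $ }

Taking the union: FOLLOW(B) = { $, 'c', 'n' }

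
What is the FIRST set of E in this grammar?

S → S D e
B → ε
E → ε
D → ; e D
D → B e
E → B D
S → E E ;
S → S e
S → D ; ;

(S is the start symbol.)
To compute FIRST(E), examine every production with E on the left-hand side, reading each right-hand side left to right until a non-nullable symbol is reached.

FIRST sets of the other non-terminals involved (by the same procedure, iterated to a fixed point):
  FIRST(B) = { ε }
  FIRST(D) = { ';', 'e' }

From E → ε:
  - ε-production, so ε ∈ FIRST(E)
From E → B D:
  - B is a non-terminal: add FIRST(B) \ {ε} = { }
    B is nullable, so continue to the next symbol
  - D is a non-terminal: add FIRST(D) \ {ε} = { ';', 'e' }
    D is not nullable, so stop

Collecting: FIRST(E) = { ';', 'e', ε }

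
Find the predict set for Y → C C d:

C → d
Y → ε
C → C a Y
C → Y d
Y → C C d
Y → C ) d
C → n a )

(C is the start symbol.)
PREDICT(Y → C C d) = (FIRST(RHS) \ {ε}) ∪ (FOLLOW(Y) if ε ∈ FIRST(RHS), i.e. RHS ⇒* ε)
FIRST(C) = { 'd', 'n' }
FIRST(C C d) = { 'd', 'n' }
ε ∉ FIRST(C C d), so FOLLOW(Y) is not added.
PREDICT(Y → C C d) = { 'd', 'n' }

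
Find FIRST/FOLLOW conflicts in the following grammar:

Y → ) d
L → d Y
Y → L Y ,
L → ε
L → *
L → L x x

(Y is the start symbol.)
Yes. L → d Y with FOLLOW(L) on { 'd' }; L → '*' with FOLLOW(L) on { '*' }; L → L x x with FOLLOW(L) on { '*', 'd', 'x' }

Nullable non-terminals: L.
FIRST sets used below: FIRST(L) = { '*', 'd', 'x', ε }

L: nullable alternative(s) L → ε; FOLLOW(L) = { ')', '*', 'd', 'x' }
  L → d Y: FIRST \ {ε} = { 'd' } — overlaps FOLLOW(L) on { 'd' }: CONFLICT
  L → ε: FIRST \ {ε} = { } — this is the only nullable alternative, skip
  L → *: FIRST \ {ε} = { '*' } — overlaps FOLLOW(L) on { '*' }: CONFLICT
  L → L x x: FIRST \ {ε} = { '*', 'd', 'x' } — overlaps FOLLOW(L) on { '*', 'd', 'x' }: CONFLICT

Y has no nullable alternative, so no FIRST/FOLLOW check is needed there.

So the grammar has 3 FIRST/FOLLOW conflicts (marked CONFLICT above).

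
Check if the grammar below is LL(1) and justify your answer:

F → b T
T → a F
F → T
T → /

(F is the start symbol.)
A grammar is LL(1) if for each non-terminal N with multiple productions, the predict sets of those productions are pairwise disjoint, where PREDICT(N → α) = (FIRST(α) \ {ε}) ∪ (FOLLOW(N) if α ⇒* ε).

Relevant sets:
  FIRST(T) = { '/', 'a' }

For F:
  PREDICT(F → b T) = { 'b' }
  PREDICT(F → T) = { '/', 'a' }
For T:
  PREDICT(T → a F) = { 'a' }
  PREDICT(T → '/') = { '/' }

All predict sets are disjoint. The grammar IS LL(1).

Answer: Yes, the grammar is LL(1).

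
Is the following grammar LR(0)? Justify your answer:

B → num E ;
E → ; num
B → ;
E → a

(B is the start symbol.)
Augment with B' → B and build the canonical LR(0) collection (I0 = CLOSURE({[B' → . B]}), then GOTO on every symbol after a dot until no new states appear). It has 9 states:
  I0: { [B → . ;], [B → . num E ;], [B' → . B] }  — shift
  I1: { [B → ; .] }  — reduce
  I2: { [B' → B .] }  — accept
  I3: { [B → num . E ;], [E → . ; num], [E → . a] }  — shift
  I4: { [E → ; . num] }  — shift
  I5: { [B → num E . ;] }  — shift
  I6: { [E → a .] }  — reduce
  I7: { [B → num E ; .] }  — reduce
  I8: { [E → ; num .] }  — reduce

Every state is either a pure shift/goto state or contains exactly one complete item and nothing to shift — no conflicts. The grammar is LR(0).

Answer: Yes, the grammar is LR(0)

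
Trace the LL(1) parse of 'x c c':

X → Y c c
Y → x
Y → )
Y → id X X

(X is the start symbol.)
LL(1) parsing maintains a stack (initially the start symbol over $) and the input. At each step: if the stack top is a terminal, match it against the current input token; if it is a non-terminal N, replace it with the RHS of M[N, lookahead] (the unique production whose predict set contains the lookahead).

Stack is shown with the top on the left.

Stack    Input    Action
------------------------
X $      x c c $  output X → Y c c
Y c c $  x c c $  output Y → x
x c c $  x c c $  match 'x'
c c $    c c $    match 'c'
c $      c $      match 'c'
$        $        accept

The string is accepted.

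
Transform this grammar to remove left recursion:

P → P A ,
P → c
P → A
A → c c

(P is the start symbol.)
P is directly left-recursive. The standard transformation for
  A → A α₁ | ... | A α_m | β₁ | ... | β_n
is
  A  → β₁ A' | ... | β_n A'
  A' → α₁ A' | ... | α_m A' | ε

P → c becomes P → c P'
P → A becomes P → A P'
P → P A , becomes P' → A , P'
Add P' → ε

Productions for other non-terminals are unchanged:
  A → c c

Resulting grammar:
P → c P'
P → A P'
P' → A , P'
P' → ε
A → c c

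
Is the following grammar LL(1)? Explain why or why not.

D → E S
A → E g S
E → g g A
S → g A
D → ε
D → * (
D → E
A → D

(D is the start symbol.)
No. Predict set conflict for D: { 'g' }

A grammar is LL(1) if for each non-terminal N with multiple productions, the predict sets of those productions are pairwise disjoint, where PREDICT(N → α) = (FIRST(α) \ {ε}) ∪ (FOLLOW(N) if α ⇒* ε).

Relevant sets:
  FIRST(E) = { 'g' }
  FIRST(D) = { '*', 'g', ε }
  FOLLOW(D) = { $, 'g' }
  FOLLOW(A) = { $, 'g' }

For D:
  PREDICT(D → E S) = { 'g' }
  PREDICT(D → ε) = { $, 'g' }
  PREDICT(D → '*' '(') = { '*' }
  PREDICT(D → E) = { 'g' }
For A:
  PREDICT(A → E g S) = { 'g' }
  PREDICT(A → D) = { $, '*', 'g' }
E, S have a single production, so nothing to check there.

Conflict found: Predict set conflict for D: { 'g' }
The grammar is NOT LL(1).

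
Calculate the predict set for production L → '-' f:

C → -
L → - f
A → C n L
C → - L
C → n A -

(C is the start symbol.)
{ '-' }

PREDICT(L → '-' f) = (FIRST(RHS) \ {ε}) ∪ (FOLLOW(L) if ε ∈ FIRST(RHS), i.e. RHS ⇒* ε)
FIRST('-' f) = { '-' }
ε ∉ FIRST('-' f), so FOLLOW(L) is not added.
PREDICT(L → '-' f) = { '-' }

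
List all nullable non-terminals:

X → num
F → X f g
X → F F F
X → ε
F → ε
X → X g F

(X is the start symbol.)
ε-productions: X → ε, F → ε
So X, F are immediately nullable.
Every non-terminal is now nullable.
Nullable = { 'F', 'X' }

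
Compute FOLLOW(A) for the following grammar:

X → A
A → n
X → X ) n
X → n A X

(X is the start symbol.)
To compute FOLLOW(A), find every occurrence of A on a right-hand side N → α A β: add FIRST(β) \ {ε}, and if β is empty or nullable also add FOLLOW(N). Iterate to a fixed point.

In X → A: A is at the end, add FOLLOW(X)
In X → n A X: A is followed by X, add FIRST(X) \ {ε} = { 'n' }

The FOLLOW sets referred to above (computed the same way, to a fixed point):
  FOLLOW(X) = { $, ')' }

Taking the union: FOLLOW(A) = { $, ')', 'n' }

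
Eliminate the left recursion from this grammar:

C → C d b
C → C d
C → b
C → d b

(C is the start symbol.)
C → b C'
C → d b C'
C' → d b C'
C' → d C'
C' → ε

C is directly left-recursive. The standard transformation for
  A → A α₁ | ... | A α_m | β₁ | ... | β_n
is
  A  → β₁ A' | ... | β_n A'
  A' → α₁ A' | ... | α_m A' | ε

C → b becomes C → b C'
C → d b becomes C → d b C'
C → C d b becomes C' → d b C'
C → C d becomes C' → d C'
Add C' → ε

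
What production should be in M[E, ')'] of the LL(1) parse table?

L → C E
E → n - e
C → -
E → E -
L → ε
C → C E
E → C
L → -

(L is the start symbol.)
Empty (error entry)

To find M[E, ')'], we find productions for E where ')' is in the predict set (PREDICT(N → α) = (FIRST(α) \ {ε}) ∪ (FOLLOW(N) if α ⇒* ε)).

Relevant sets:
  FIRST(E) = { '-', 'n' }
  FIRST(C) = { '-' }

E → n - e: PREDICT = { 'n' }
E → E -: PREDICT = { '-', 'n' }
E → C: PREDICT = { '-' }

M[E, ')'] is empty (no production applies)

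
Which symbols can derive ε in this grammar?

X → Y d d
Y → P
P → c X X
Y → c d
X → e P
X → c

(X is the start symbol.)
None

A non-terminal is nullable if it can derive ε (the empty string): either it has an ε-production, or it has a production whose right-hand side consists entirely of nullable non-terminals.

There are no ε-productions, so no non-terminal can derive ε.
No non-terminals are nullable.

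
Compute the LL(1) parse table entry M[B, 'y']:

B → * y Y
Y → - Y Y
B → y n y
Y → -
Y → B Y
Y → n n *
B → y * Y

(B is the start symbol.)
B → y n y, B → y * Y

To find M[B, 'y'], we find productions for B where 'y' is in the predict set (PREDICT(N → α) = (FIRST(α) \ {ε}) ∪ (FOLLOW(N) if α ⇒* ε)).

B → * y Y: PREDICT = { '*' }
B → y n y: PREDICT = { 'y' }
  'y' is in predict set, so this production goes in M[B, 'y']
B → y * Y: PREDICT = { 'y' }
  'y' is in predict set, so this production goes in M[B, 'y']

M[B, 'y'] = B → y n y, B → y * Y  (a multiply-defined cell — the grammar is not LL(1))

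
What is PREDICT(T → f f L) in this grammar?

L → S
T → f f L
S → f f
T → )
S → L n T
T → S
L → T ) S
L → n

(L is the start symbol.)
PREDICT(T → f f L) = (FIRST(RHS) \ {ε}) ∪ (FOLLOW(T) if ε ∈ FIRST(RHS), i.e. RHS ⇒* ε)
FIRST(f f L) = { 'f' }
ε ∉ FIRST(f f L), so FOLLOW(T) is not added.
PREDICT(T → f f L) = { 'f' }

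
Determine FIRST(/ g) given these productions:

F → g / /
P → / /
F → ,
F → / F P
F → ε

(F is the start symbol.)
To compute FIRST(/ g), process the symbols left to right:
Symbol / is a terminal. Add '/' and stop.
FIRST(/ g) = { '/' }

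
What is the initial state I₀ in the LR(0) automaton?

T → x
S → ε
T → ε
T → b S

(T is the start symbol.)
First, augment the grammar with T' → T
I₀ = CLOSURE({ [T' → . T] }):
  [T' → . T] has the dot before T: add [T → . x], [T → .], [T → . b S]
No further items can be added.

I₀ = { [T → . b S], [T → . x], [T → .], [T' → . T] }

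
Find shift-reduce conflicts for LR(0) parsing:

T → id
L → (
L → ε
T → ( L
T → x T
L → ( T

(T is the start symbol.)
A shift-reduce conflict occurs when an LR(0) state has both:
  - a complete (reduce) item [A → α .] (dot at the end), and
  - a shift item [B → β . c γ] (dot before a terminal).

Augment with T' → T and build the canonical LR(0) collection (I0 = CLOSURE({[T' → . T]}), then GOTO on every symbol after a dot until no new states appear). It has 9 states:
  I0: { [T → . ( L], [T → . id], [T → . x T], [T' → . T] }  — shift
  I1: { [L → . ( T], [L → . (], [L → .], [T → ( . L] }  — shift, reduce
  I2: { [T' → T .] }  — accept
  I3: { [T → id .] }  — reduce
  I4: { [T → . ( L], [T → . id], [T → . x T], [T → x . T] }  — shift
  I5: { [T → x T .] }  — reduce
  I6: { [L → ( . T], [L → ( .], [T → . ( L], [T → . id], [T → . x T] }  — shift, reduce
  I7: { [T → ( L .] }  — reduce
  I8: { [L → ( T .] }  — reduce

I1 contains reduce item [L → .] and shift items [L → . (], [L → . ( T] — shift-reduce conflict.
I6 contains reduce item [L → ( .] and shift items [T → . ( L], [T → . id], [T → . x T] — shift-reduce conflict.

Answer: Yes — I1: [L → .] vs [L → . (]; I6: [L → ( .] vs [T → . ( L]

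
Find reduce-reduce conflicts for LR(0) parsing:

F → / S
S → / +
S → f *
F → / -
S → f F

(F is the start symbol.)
No reduce-reduce conflicts

A reduce-reduce conflict occurs when an LR(0) state has two complete items [A → α .] and [B → β .] — both call for a reduction, and with no lookahead the parser cannot choose between them.

Augment with F' → F and build the canonical LR(0) collection (I0 = CLOSURE({[F' → . F]}), then GOTO on every symbol after a dot until no new states appear). It has 10 states:
  I0: { [F → . / -], [F → . / S], [F' → . F] }  — shift
  I1: { [F → / . -], [F → / . S], [S → . / +], [S → . f *], [S → . f F] }  — shift
  I2: { [F' → F .] }  — accept
  I3: { [F → / - .] }  — reduce
  I4: { [S → / . +] }  — shift
  I5: { [F → / S .] }  — reduce
  I6: { [F → . / -], [F → . / S], [S → f . *], [S → f . F] }  — shift
  I7: { [S → f * .] }  — reduce
  I8: { [S → f F .] }  — reduce
  I9: { [S → / + .] }  — reduce

No state contains more than one complete item.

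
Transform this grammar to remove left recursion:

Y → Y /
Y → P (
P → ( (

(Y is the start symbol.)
Y is directly left-recursive. The standard transformation for
  A → A α₁ | ... | A α_m | β₁ | ... | β_n
is
  A  → β₁ A' | ... | β_n A'
  A' → α₁ A' | ... | α_m A' | ε

Y → P ( becomes Y → P ( Y'
Y → Y / becomes Y' → / Y'
Add Y' → ε

Productions for other non-terminals are unchanged:
  P → ( (

Resulting grammar:
Y → P ( Y'
Y' → / Y'
Y' → ε
P → ( (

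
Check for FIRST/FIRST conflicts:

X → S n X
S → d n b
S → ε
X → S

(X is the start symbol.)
FIRST sets of the non-terminals at (or reachable through a nullable prefix from) the front of some alternative:
  FIRST(S) = { 'd', ε }

Productions for X:
  X → S n X: FIRST = { 'd', 'n' }
  X → S: FIRST = { 'd', ε }
Productions for S:
  S → d n b: FIRST = { 'd' }
  S → ε: FIRST = { ε }

Conflict for X: X → S n X and X → S
  Overlap: { 'd' }

Answer: Yes. X → S n X / X → S on { 'd' }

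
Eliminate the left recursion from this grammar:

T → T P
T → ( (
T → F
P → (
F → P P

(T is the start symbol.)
T is directly left-recursive. The standard transformation for
  A → A α₁ | ... | A α_m | β₁ | ... | β_n
is
  A  → β₁ A' | ... | β_n A'
  A' → α₁ A' | ... | α_m A' | ε

T → ( ( becomes T → ( ( T'
T → F becomes T → F T'
T → T P becomes T' → P T'
Add T' → ε

Productions for other non-terminals are unchanged:
  P → (
  F → P P

Resulting grammar:
T → ( ( T'
T → F T'
T' → P T'
T' → ε
P → (
F → P P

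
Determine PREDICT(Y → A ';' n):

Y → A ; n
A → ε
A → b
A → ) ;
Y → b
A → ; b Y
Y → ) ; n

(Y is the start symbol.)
PREDICT(Y → A ';' n) = (FIRST(RHS) \ {ε}) ∪ (FOLLOW(Y) if ε ∈ FIRST(RHS), i.e. RHS ⇒* ε)
FIRST(A) = { ')', ';', 'b', ε }
FIRST(A ';' n) = { ')', ';', 'b' }
ε ∉ FIRST(A ';' n), so FOLLOW(Y) is not added.
PREDICT(Y → A ';' n) = { ')', ';', 'b' }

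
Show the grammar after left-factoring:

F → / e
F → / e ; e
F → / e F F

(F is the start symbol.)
F → / e F'
F' → ε
F' → ; e
F' → F F

Left-factoring transforms A → αβ₁ | αβ₂ into A → αA' and A' → β₁ | β₂
(α is the longest common prefix among the alternatives). Repeat until
no nonterminal has two alternatives with a common prefix.

Round 1: F has alternatives sharing prefix '/ e'. Introduce F': F → / e F'
  Add: F' → ε
  Add: F' → ; e
  Add: F' → F F

No remaining common prefixes — done.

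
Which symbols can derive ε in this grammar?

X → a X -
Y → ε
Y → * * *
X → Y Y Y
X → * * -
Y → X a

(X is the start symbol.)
A non-terminal is nullable if it can derive ε (the empty string): either it has an ε-production, or it has a production whose right-hand side consists entirely of nullable non-terminals.

ε-productions: Y → ε
So Y is immediately nullable.
X → Y Y Y: every symbol on the right is nullable, so X is nullable too.
Every non-terminal is now nullable.
Nullable = { 'X', 'Y' }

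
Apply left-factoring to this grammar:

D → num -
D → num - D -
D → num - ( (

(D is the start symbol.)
Left-factoring transforms A → αβ₁ | αβ₂ into A → αA' and A' → β₁ | β₂
(α is the longest common prefix among the alternatives). Repeat until
no nonterminal has two alternatives with a common prefix.

Round 1: D has alternatives sharing prefix 'num -'. Introduce D': D → num - D'
  Add: D' → ε
  Add: D' → D -
  Add: D' → ( (

No remaining common prefixes — done.

Resulting grammar:
D → num - D'
D' → ε
D' → D -
D' → ( (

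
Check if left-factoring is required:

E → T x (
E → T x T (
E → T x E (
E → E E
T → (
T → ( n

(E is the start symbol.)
Left-factoring is needed when two productions for the same non-terminal
share a common prefix on the right-hand side.

Productions for E:
  E → T x (
  E → T x T (
  E → T x E (
  E → E E
Productions for T:
  T → (
  T → ( n

Found common prefix 'T x' in productions for E
Found common prefix '(' in productions for T

Answer: Yes, E has productions with common prefix 'T x'; T has productions with common prefix '('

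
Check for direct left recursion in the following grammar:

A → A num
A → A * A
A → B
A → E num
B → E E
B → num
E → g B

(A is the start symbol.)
Yes, A is left-recursive

Direct left recursion occurs when N → N α for some non-terminal N (the right-hand side begins with the left-hand side itself).

A → A num: LEFT RECURSIVE (starts with A)
A → A * A: LEFT RECURSIVE (starts with A)
A → B: starts with B
A → E num: starts with E
B → E E: starts with E
B → num: starts with num
E → g B: starts with g

The grammar has direct left recursion on: A.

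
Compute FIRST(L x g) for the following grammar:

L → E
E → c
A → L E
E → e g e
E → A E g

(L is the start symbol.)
{ 'c', 'e' }

FIRST sets of the non-terminals involved (from the grammar, by fixed-point iteration):
  FIRST(L) = { 'c', 'e' }

To compute FIRST(L x g), process the symbols left to right:
Symbol L is a non-terminal. Add FIRST(L) \ {ε} = { 'c', 'e' }
L is not nullable (ε ∉ FIRST(L)), so stop here.
FIRST(L x g) = { 'c', 'e' }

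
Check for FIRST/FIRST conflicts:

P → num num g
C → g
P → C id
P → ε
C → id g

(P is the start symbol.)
FIRST sets of the non-terminals at (or reachable through a nullable prefix from) the front of some alternative:
  FIRST(C) = { 'g', 'id' }

Productions for P:
  P → num num g: FIRST = { 'num' }
  P → C id: FIRST = { 'g', 'id' }
  P → ε: FIRST = { ε }
Productions for C:
  C → g: FIRST = { 'g' }
  C → id g: FIRST = { 'id' }

All alternatives of each non-terminal have pairwise disjoint FIRST sets.

Answer: No FIRST/FIRST conflicts.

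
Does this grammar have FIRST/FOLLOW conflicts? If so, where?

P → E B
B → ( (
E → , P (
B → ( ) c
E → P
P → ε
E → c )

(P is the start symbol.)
A FIRST/FOLLOW conflict occurs when a non-terminal N has a nullable alternative N → β (β ⇒* ε) and another alternative N → α with FIRST(α) ∩ FOLLOW(N) ≠ ∅: on such a lookahead the parser cannot decide between expanding α and letting N vanish via β.

Nullable non-terminals: E, P.
FIRST sets used below: FIRST(P) = { '(', ',', 'c', ε }, FIRST(E) = { '(', ',', 'c', ε }, FIRST(B) = { '(' }

E: nullable alternative(s) E → P; FOLLOW(E) = { '(' }
  E → , P (: FIRST \ {ε} = { ',' } — disjoint from FOLLOW(E)
  E → P: FIRST \ {ε} = { '(', ',', 'c' } — this is the only nullable alternative, skip
  E → c ): FIRST \ {ε} = { 'c' } — disjoint from FOLLOW(E)

P: nullable alternative(s) P → ε; FOLLOW(P) = { $, '(' }
  P → E B: FIRST \ {ε} = { '(', ',', 'c' } — overlaps FOLLOW(P) on { '(' }: CONFLICT
  P → ε: FIRST \ {ε} = { } — this is the only nullable alternative, skip

B has no nullable alternative, so no FIRST/FOLLOW check is needed there.

So the grammar has 1 FIRST/FOLLOW conflict (marked CONFLICT above).

Answer: Yes. P → E B with FOLLOW(P) on { '(' }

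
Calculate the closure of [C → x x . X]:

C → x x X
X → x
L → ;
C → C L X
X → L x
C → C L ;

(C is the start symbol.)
{ [C → x x . X], [L → . ;], [X → . L x], [X → . x] }

Start with: [C → x x . X]
  [C → x x . X] has the dot before X: add [X → . x], [X → . L x]
  [X → . L x] has the dot before L: add [L → . ;]
No further items can be added.

CLOSURE = { [C → x x . X], [L → . ;], [X → . L x], [X → . x] }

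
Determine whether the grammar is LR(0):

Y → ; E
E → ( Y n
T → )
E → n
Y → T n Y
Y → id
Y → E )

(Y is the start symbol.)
Yes, the grammar is LR(0)

Augment with Y' → Y and build the canonical LR(0) collection (I0 = CLOSURE({[Y' → . Y]}), then GOTO on every symbol after a dot until no new states appear). It has 15 states:
  I0: { [E → . ( Y n], [E → . n], [T → . )], [Y → . ; E], [Y → . E )], [Y → . T n Y], [Y → . id], [Y' → . Y] }  — shift
  I1: { [E → ( . Y n], [E → . ( Y n], [E → . n], [T → . )], [Y → . ; E], [Y → . E )], [Y → . T n Y], [Y → . id] }  — shift
  I2: { [T → ) .] }  — reduce
  I3: { [E → . ( Y n], [E → . n], [Y → ; . E] }  — shift
  I4: { [Y → E . )] }  — shift
  I5: { [Y → T . n Y] }  — shift
  I6: { [Y' → Y .] }  — accept
  I7: { [Y → id .] }  — reduce
  I8: { [E → n .] }  — reduce
  I9: { [E → . ( Y n], [E → . n], [T → . )], [Y → . ; E], [Y → . E )], [Y → . T n Y], [Y → . id], [Y → T n . Y] }  — shift
  I10: { [Y → T n Y .] }  — reduce
  I11: { [Y → E ) .] }  — reduce
  I12: { [Y → ; E .] }  — reduce
  I13: { [E → ( Y . n] }  — shift
  I14: { [E → ( Y n .] }  — reduce

Every state is either a pure shift/goto state or contains exactly one complete item and nothing to shift — no conflicts. The grammar is LR(0).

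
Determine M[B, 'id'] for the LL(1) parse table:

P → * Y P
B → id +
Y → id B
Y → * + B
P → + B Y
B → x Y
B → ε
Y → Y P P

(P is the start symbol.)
To find M[B, 'id'], we find productions for B where 'id' is in the predict set (PREDICT(N → α) = (FIRST(α) \ {ε}) ∪ (FOLLOW(N) if α ⇒* ε)).

Relevant sets:
  FOLLOW(B) = { $, '*', '+', 'id' }

B → id +: PREDICT = { 'id' }
  'id' is in predict set, so this production goes in M[B, 'id']
B → x Y: PREDICT = { 'x' }
B → ε: PREDICT = { $, '*', '+', 'id' }
  'id' is in predict set, so this production goes in M[B, 'id']

M[B, 'id'] = B → id +, B → ε  (a multiply-defined cell — the grammar is not LL(1))

Answer: B → id +, B → ε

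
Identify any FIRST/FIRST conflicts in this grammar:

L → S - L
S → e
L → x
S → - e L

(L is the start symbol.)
No FIRST/FIRST conflicts.

A FIRST/FIRST conflict occurs when two productions N → α and N → β for the same non-terminal have FIRST(α) ∩ FIRST(β) ≠ ∅ (with ε ∈ FIRST of a nullable right-hand side, so two nullable alternatives also conflict).

FIRST sets of the non-terminals at (or reachable through a nullable prefix from) the front of some alternative:
  FIRST(S) = { '-', 'e' }

Productions for L:
  L → S - L: FIRST = { '-', 'e' }
  L → x: FIRST = { 'x' }
Productions for S:
  S → e: FIRST = { 'e' }
  S → - e L: FIRST = { '-' }

All alternatives of each non-terminal have pairwise disjoint FIRST sets.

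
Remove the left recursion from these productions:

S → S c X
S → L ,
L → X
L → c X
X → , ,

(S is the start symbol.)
S → L , S'
S' → c X S'
S' → ε
L → X
L → c X
X → , ,

S is directly left-recursive. The standard transformation for
  A → A α₁ | ... | A α_m | β₁ | ... | β_n
is
  A  → β₁ A' | ... | β_n A'
  A' → α₁ A' | ... | α_m A' | ε

S → L , becomes S → L , S'
S → S c X becomes S' → c X S'
Add S' → ε

Productions for other non-terminals are unchanged:
  L → X
  L → c X
  X → , ,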